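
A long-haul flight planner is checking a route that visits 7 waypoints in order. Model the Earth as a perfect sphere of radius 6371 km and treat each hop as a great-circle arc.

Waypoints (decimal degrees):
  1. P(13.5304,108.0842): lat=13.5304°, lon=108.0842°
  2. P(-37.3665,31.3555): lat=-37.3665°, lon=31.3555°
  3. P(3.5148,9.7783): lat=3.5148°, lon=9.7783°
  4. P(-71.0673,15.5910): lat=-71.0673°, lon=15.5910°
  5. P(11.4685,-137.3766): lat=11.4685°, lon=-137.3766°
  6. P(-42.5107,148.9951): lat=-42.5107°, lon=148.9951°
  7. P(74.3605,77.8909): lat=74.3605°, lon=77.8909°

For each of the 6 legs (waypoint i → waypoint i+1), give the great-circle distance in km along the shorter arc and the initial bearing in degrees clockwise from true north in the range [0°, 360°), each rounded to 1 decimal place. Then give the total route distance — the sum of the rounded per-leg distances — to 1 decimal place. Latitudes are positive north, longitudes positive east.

Leg 1: φ1=0.2361500, φ2=-0.6521685, Δφ=-0.8883185, Δλ=-1.3391684 rad; a=sin²(Δφ/2)+cosφ1·cosφ2·sin²(Δλ/2)=0.4823041678; c=2·atan2(√a, √(1-a))=1.535397270; dist=6371·c=9782.016 ≈ 9782.0 km; running total=9782.0 km
Leg 1 bearing: y=sinΔλ·cosφ2=-0.77354448, x=cosφ1·sinφ2-sinφ1·cosφ2·cosΔλ=-0.63275301; θ=atan2(y, x)=-129.2829° <0 so +360° → 230.7171° ≈ 230.7°
Leg 2: φ1=-0.6521685, φ2=0.0613448, Δφ=0.7135133, Δλ=-0.3765932 rad; a=sin²(Δφ/2)+cosφ1·cosφ2·sin²(Δλ/2)=0.1497616320; c=2·atan2(√a, √(1-a))=0.794731048; dist=6371·c=5063.232 ≈ 5063.2 km; running total=14845.2 km
Leg 2 bearing: y=sinΔλ·cosφ2=-0.36706279, x=cosφ1·sinφ2-sinφ1·cosφ2·cosΔλ=0.61204351; θ=atan2(y, x)=-30.9525° <0 so +360° → 329.0475° ≈ 329.0°
Leg 3: φ1=0.0613448, φ2=-1.2403584, Δφ=-1.3017032, Δλ=0.1014508 rad; a=sin²(Δφ/2)+cosφ1·cosφ2·sin²(Δλ/2)=0.3679039139; c=2·atan2(√a, √(1-a))=1.303430088; dist=6371·c=8304.153 ≈ 8304.2 km; running total=23149.4 km
Leg 3 bearing: y=sinΔλ·cosφ2=0.03286000, x=cosφ1·sinφ2-sinφ1·cosφ2·cosΔλ=-0.96391012; θ=atan2(y, x)=178.0475° ≈ 178.0°
Leg 4: φ1=-1.2403584, φ2=0.2001631, Δφ=1.4405215, Δλ=-2.6697883 rad; a=sin²(Δφ/2)+cosφ1·cosφ2·sin²(Δλ/2)=0.7356562427; c=2·atan2(√a, √(1-a))=2.061574650; dist=6371·c=13134.292 ≈ 13134.3 km; running total=36283.7 km
Leg 4 bearing: y=sinΔλ·cosφ2=-0.44541992, x=cosφ1·sinφ2-sinφ1·cosφ2·cosΔλ=-0.76122640; θ=atan2(y, x)=-149.6666° <0 so +360° → 210.3334° ≈ 210.3°
Leg 5: φ1=0.2001631, φ2=-0.7419517, Δφ=-0.9421148, Δλ=4.9981290 rad; a=sin²(Δφ/2)+cosφ1·cosφ2·sin²(Δλ/2)=0.4653619352; c=2·atan2(√a, √(1-a))=1.501464666; dist=6371·c=9565.831 ≈ 9565.8 km; running total=45849.5 km
Leg 5 bearing: y=sinΔλ·cosφ2=-0.70726212, x=cosφ1·sinφ2-sinφ1·cosφ2·cosΔλ=-0.70354894; θ=atan2(y, x)=-134.8492° <0 so +360° → 225.1508° ≈ 225.2°
Leg 6: φ1=-0.7419517, φ2=1.2978356, Δφ=2.0397872, Δλ=-1.2410024 rad; a=sin²(Δφ/2)+cosφ1·cosφ2·sin²(Δλ/2)=0.7931769963; c=2·atan2(√a, √(1-a))=2.197346858; dist=6371·c=13999.297 ≈ 13999.3 km; running total=59848.8 km
Leg 6 bearing: y=sinΔλ·cosφ2=-0.25505565, x=cosφ1·sinφ2-sinφ1·cosφ2·cosΔλ=0.76885344; θ=atan2(y, x)=-18.3525° <0 so +360° → 341.6475° ≈ 341.6°

Leg 1: dist=9782.0 km, bearing=230.7°
Leg 2: dist=5063.2 km, bearing=329.0°
Leg 3: dist=8304.2 km, bearing=178.0°
Leg 4: dist=13134.3 km, bearing=210.3°
Leg 5: dist=9565.8 km, bearing=225.2°
Leg 6: dist=13999.3 km, bearing=341.6°
Total: 59848.8 km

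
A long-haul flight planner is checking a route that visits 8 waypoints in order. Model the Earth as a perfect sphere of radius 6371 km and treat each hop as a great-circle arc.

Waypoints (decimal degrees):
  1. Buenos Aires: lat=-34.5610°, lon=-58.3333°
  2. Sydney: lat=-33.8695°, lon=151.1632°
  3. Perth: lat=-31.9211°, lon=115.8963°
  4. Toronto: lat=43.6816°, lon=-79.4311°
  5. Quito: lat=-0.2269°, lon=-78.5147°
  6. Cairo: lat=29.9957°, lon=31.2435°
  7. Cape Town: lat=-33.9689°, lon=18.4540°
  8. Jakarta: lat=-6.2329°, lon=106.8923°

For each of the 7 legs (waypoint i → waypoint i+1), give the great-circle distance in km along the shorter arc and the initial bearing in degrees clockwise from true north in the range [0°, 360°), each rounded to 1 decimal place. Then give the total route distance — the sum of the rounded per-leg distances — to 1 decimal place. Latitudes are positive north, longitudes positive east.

Leg 1: φ1=-0.6032032, φ2=-0.5911343, Δφ=0.0120690, Δλ=3.6564037 rad; a=sin²(Δφ/2)+cosφ1·cosφ2·sin²(Δλ/2)=0.6395010770; c=2·atan2(√a, √(1-a))=1.853551170; dist=6371·c=11808.975 ≈ 11809.0 km; running total=11809.0 km
Leg 1 bearing: y=sinΔλ·cosφ2=-0.40881960, x=cosφ1·sinφ2-sinφ1·cosφ2·cosΔλ=-0.86892136; θ=atan2(y, x)=-154.8034° <0 so +360° → 205.1966° ≈ 205.2°
Leg 2: φ1=-0.5911343, φ2=-0.5571283, Δφ=0.0340060, Δλ=-0.6155235 rad; a=sin²(Δφ/2)+cosφ1·cosφ2·sin²(Δλ/2)=0.0649597539; c=2·atan2(√a, √(1-a))=0.515430730; dist=6371·c=3283.809 ≈ 3283.8 km; running total=15092.8 km
Leg 2 bearing: y=sinΔλ·cosφ2=-0.49007201, x=cosφ1·sinφ2-sinφ1·cosφ2·cosΔλ=-0.05281444; θ=atan2(y, x)=-96.1510° <0 so +360° → 263.8490° ≈ 263.8°
Leg 3: φ1=-0.5571283, φ2=0.7623877, Δφ=1.3195160, Δλ=-3.4091062 rad; a=sin²(Δφ/2)+cosφ1·cosφ2·sin²(Δλ/2)=0.9785875129; c=2·atan2(√a, √(1-a))=2.847877905; dist=6371·c=18143.830 ≈ 18143.8 km; running total=33236.6 km
Leg 3 bearing: y=sinΔλ·cosφ2=0.19116365, x=cosφ1·sinφ2-sinφ1·cosφ2·cosΔλ=0.21742224; θ=atan2(y, x)=41.3228° ≈ 41.3°
Leg 4: φ1=0.7623877, φ2=-0.0039602, Δφ=-0.7663479, Δλ=0.0159942 rad; a=sin²(Δφ/2)+cosφ1·cosφ2·sin²(Δλ/2)=0.1398221314; c=2·atan2(√a, √(1-a))=0.766481263; dist=6371·c=4883.252 ≈ 4883.3 km; running total=38119.9 km
Leg 4 bearing: y=sinΔλ·cosφ2=0.01599339, x=cosφ1·sinφ2-sinφ1·cosφ2·cosΔλ=-0.69342038; θ=atan2(y, x)=178.6787° ≈ 178.7°
Leg 5: φ1=-0.0039602, φ2=0.5235237, Δφ=0.5274839, Δλ=1.9156420 rad; a=sin²(Δφ/2)+cosφ1·cosφ2·sin²(Δλ/2)=0.6473756567; c=2·atan2(√a, √(1-a))=1.869991587; dist=6371·c=11913.716 ≈ 11913.7 km; running total=50033.6 km
Leg 5 bearing: y=sinΔλ·cosφ2=0.81507576, x=cosφ1·sinφ2-sinφ1·cosφ2·cosΔλ=0.49877166; θ=atan2(y, x)=58.5362° ≈ 58.5°
Leg 6: φ1=0.5235237, φ2=-0.5928691, Δφ=-1.1163929, Δλ=-0.2232189 rad; a=sin²(Δφ/2)+cosφ1·cosφ2·sin²(Δλ/2)=0.2894468656; c=2·atan2(√a, √(1-a))=1.136131666; dist=6371·c=7238.295 ≈ 7238.3 km; running total=57271.9 km
Leg 6 bearing: y=sinΔλ·cosφ2=-0.18359104, x=cosφ1·sinφ2-sinφ1·cosφ2·cosΔλ=-0.88823637; θ=atan2(y, x)=-168.3219° <0 so +360° → 191.6781° ≈ 191.7°
Leg 7: φ1=-0.5928691, φ2=-0.1087846, Δφ=0.4840845, Δλ=1.5435395 rad; a=sin²(Δφ/2)+cosφ1·cosφ2·sin²(Δλ/2)=0.4584342019; c=2·atan2(√a, √(1-a))=1.487568680; dist=6371·c=9477.300 ≈ 9477.3 km; running total=66749.2 km
Leg 7 bearing: y=sinΔλ·cosφ2=0.99371954, x=cosφ1·sinφ2-sinφ1·cosφ2·cosΔλ=-0.07490406; θ=atan2(y, x)=94.3107° ≈ 94.3°

Leg 1: dist=11809.0 km, bearing=205.2°
Leg 2: dist=3283.8 km, bearing=263.8°
Leg 3: dist=18143.8 km, bearing=41.3°
Leg 4: dist=4883.3 km, bearing=178.7°
Leg 5: dist=11913.7 km, bearing=58.5°
Leg 6: dist=7238.3 km, bearing=191.7°
Leg 7: dist=9477.3 km, bearing=94.3°
Total: 66749.2 km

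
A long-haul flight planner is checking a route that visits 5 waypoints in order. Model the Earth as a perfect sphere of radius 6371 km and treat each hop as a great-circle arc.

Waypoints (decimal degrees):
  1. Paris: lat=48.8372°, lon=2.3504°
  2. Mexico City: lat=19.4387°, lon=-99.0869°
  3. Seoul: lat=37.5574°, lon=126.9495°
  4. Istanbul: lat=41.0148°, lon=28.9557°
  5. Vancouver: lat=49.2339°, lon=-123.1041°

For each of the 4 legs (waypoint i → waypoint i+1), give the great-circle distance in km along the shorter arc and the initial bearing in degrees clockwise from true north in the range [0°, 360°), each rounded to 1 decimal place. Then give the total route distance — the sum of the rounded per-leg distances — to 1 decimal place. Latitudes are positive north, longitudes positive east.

Leg 1: φ1=0.8523699, φ2=0.3392693, Δφ=-0.5131006, Δλ=-1.7704149 rad; a=sin²(Δφ/2)+cosφ1·cosφ2·sin²(Δλ/2)=0.4362669417; c=2·atan2(√a, √(1-a))=1.442982492; dist=6371·c=9193.241 ≈ 9193.2 km; running total=9193.2 km
Leg 1 bearing: y=sinΔλ·cosφ2=-0.92427230, x=cosφ1·sinφ2-sinφ1·cosφ2·cosΔλ=0.35982370; θ=atan2(y, x)=-68.7288° <0 so +360° → 291.2712° ≈ 291.3°
Leg 2: φ1=0.3392693, φ2=0.6555003, Δφ=0.3162310, Δλ=3.9450794 rad; a=sin²(Δφ/2)+cosφ1·cosφ2·sin²(Δλ/2)=0.6580473309; c=2·atan2(√a, √(1-a))=1.892406580; dist=6371·c=12056.522 ≈ 12056.5 km; running total=21249.7 km
Leg 2 bearing: y=sinΔλ·cosφ2=-0.57060138, x=cosφ1·sinφ2-sinφ1·cosφ2·cosΔλ=0.75795662; θ=atan2(y, x)=-36.9730° <0 so +360° → 323.0270° ≈ 323.0°
Leg 3: φ1=0.6555003, φ2=0.7158433, Δφ=0.0603430, Δλ=-1.7103145 rad; a=sin²(Δφ/2)+cosφ1·cosφ2·sin²(Δλ/2)=0.3415798523; c=2·atan2(√a, √(1-a))=1.248400040; dist=6371·c=7953.557 ≈ 7953.6 km; running total=29203.3 km
Leg 3 bearing: y=sinΔλ·cosφ2=-0.74720832, x=cosφ1·sinφ2-sinφ1·cosφ2·cosΔλ=0.58420199; θ=atan2(y, x)=-51.9801° <0 so +360° → 308.0199° ≈ 308.0°
Leg 4: φ1=0.7158433, φ2=0.8592937, Δφ=0.1434504, Δλ=-2.6539442 rad; a=sin²(Δφ/2)+cosφ1·cosφ2·sin²(Δλ/2)=0.4691147695; c=2·atan2(√a, √(1-a))=1.508986516; dist=6371·c=9613.753 ≈ 9613.8 km; running total=38817.1 km
Leg 4 bearing: y=sinΔλ·cosφ2=-0.30595016, x=cosφ1·sinφ2-sinφ1·cosφ2·cosΔλ=0.95004153; θ=atan2(y, x)=-17.8506° <0 so +360° → 342.1494° ≈ 342.1°

Leg 1: dist=9193.2 km, bearing=291.3°
Leg 2: dist=12056.5 km, bearing=323.0°
Leg 3: dist=7953.6 km, bearing=308.0°
Leg 4: dist=9613.8 km, bearing=342.1°
Total: 38817.1 km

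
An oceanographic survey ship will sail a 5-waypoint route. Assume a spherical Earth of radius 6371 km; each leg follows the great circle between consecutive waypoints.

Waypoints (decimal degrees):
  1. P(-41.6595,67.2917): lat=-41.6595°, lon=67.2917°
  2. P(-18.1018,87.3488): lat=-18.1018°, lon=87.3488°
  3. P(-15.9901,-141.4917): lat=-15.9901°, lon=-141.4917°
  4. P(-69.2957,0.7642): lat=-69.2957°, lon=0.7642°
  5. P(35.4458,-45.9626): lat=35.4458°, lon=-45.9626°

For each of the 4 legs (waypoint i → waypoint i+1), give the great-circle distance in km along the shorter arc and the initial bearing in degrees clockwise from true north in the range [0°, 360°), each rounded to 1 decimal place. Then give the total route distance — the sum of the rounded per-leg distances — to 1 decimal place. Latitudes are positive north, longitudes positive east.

Leg 1: dist=3238.2 km, bearing=42.1°
Leg 2: dist=13460.2 km, bearing=122.3°
Leg 3: dist=10078.1 km, bearing=167.5°
Leg 4: dist=12252.0 km, bearing=320.8°
Total: 39028.5 km

Leg 1: φ1=-0.7270954, φ2=-0.3159360, Δφ=0.4111594, Δλ=0.3500624 rad; a=sin²(Δφ/2)+cosφ1·cosφ2·sin²(Δλ/2)=0.0632052311; c=2·atan2(√a, √(1-a))=0.508266322; dist=6371·c=3238.165 ≈ 3238.2 km; running total=3238.2 km
Leg 1 bearing: y=sinΔλ·cosφ2=0.32598216, x=cosφ1·sinφ2-sinφ1·cosφ2·cosΔλ=0.36135433; θ=atan2(y, x)=42.0540° ≈ 42.1°
Leg 2: φ1=-0.3159360, φ2=-0.2790799, Δφ=0.0368561, Δλ=-3.9940202 rad; a=sin²(Δφ/2)+cosφ1·cosφ2·sin²(Δλ/2)=0.7578938529; c=2·atan2(√a, √(1-a))=2.112723169; dist=6371·c=13460.159 ≈ 13460.2 km; running total=16698.4 km
Leg 2 bearing: y=sinΔλ·cosφ2=0.72375086, x=cosφ1·sinφ2-sinφ1·cosφ2·cosΔλ=-0.45841873; θ=atan2(y, x)=122.3499° ≈ 122.3°
Leg 3: φ1=-0.2790799, φ2=-1.2094381, Δφ=-0.9303582, Δλ=2.4828338 rad; a=sin²(Δφ/2)+cosφ1·cosφ2·sin²(Δλ/2)=0.5055347033; c=2·atan2(√a, √(1-a))=1.581865959; dist=6371·c=10078.068 ≈ 10078.1 km; running total=26776.5 km
Leg 3 bearing: y=sinΔλ·cosφ2=0.21641760, x=cosφ1·sinφ2-sinφ1·cosφ2·cosΔλ=-0.97623813; θ=atan2(y, x)=167.5005° ≈ 167.5°
Leg 4: φ1=-1.2094381, φ2=0.6186459, Δφ=1.8280840, Δλ=-0.8155365 rad; a=sin²(Δφ/2)+cosφ1·cosφ2·sin²(Δλ/2)=0.6725236666; c=2·atan2(√a, √(1-a))=1.923085542; dist=6371·c=12251.978 ≈ 12252.0 km; running total=39028.5 km
Leg 4 bearing: y=sinΔλ·cosφ2=-0.59315189, x=cosφ1·sinφ2-sinφ1·cosφ2·cosΔλ=0.72740166; θ=atan2(y, x)=-39.1952° <0 so +360° → 320.8048° ≈ 320.8°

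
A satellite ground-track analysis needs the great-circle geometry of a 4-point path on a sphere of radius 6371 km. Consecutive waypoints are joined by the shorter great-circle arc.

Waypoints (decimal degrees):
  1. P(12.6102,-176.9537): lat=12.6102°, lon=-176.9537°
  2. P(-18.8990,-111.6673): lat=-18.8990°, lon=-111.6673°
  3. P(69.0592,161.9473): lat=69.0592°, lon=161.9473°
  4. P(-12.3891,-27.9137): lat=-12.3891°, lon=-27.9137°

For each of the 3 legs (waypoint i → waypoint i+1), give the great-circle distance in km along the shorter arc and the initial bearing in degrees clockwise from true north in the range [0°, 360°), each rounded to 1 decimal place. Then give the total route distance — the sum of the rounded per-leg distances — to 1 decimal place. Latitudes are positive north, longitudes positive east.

Leg 1: dist=7964.0 km, bearing=115.1°
Leg 2: dist=11823.5 km, bearing=338.2°
Leg 3: dist=13674.4 km, bearing=11.5°
Total: 33461.9 km

Leg 1: φ1=0.2200895, φ2=-0.3298498, Δφ=-0.5499393, Δλ=1.1394626 rad; a=sin²(Δφ/2)+cosφ1·cosφ2·sin²(Δλ/2)=0.3423550629; c=2·atan2(√a, √(1-a))=1.250034235; dist=6371·c=7963.968 ≈ 7964.0 km; running total=7964.0 km
Leg 1 bearing: y=sinΔλ·cosφ2=0.85943756, x=cosφ1·sinφ2-sinφ1·cosφ2·cosΔλ=-0.40244177; θ=atan2(y, x)=115.0919° ≈ 115.1°
Leg 2: φ1=-0.3298498, φ2=1.2053104, Δφ=1.5351602, Δλ=4.7754757 rad; a=sin²(Δφ/2)+cosφ1·cosφ2·sin²(Δλ/2)=0.6405947980; c=2·atan2(√a, √(1-a))=1.855829823; dist=6371·c=11823.492 ≈ 11823.5 km; running total=19787.5 km
Leg 2 bearing: y=sinΔλ·cosφ2=-0.35669217, x=cosφ1·sinφ2-sinφ1·cosφ2·cosΔλ=0.89090017; θ=atan2(y, x)=-21.8198° <0 so +360° → 338.1802° ≈ 338.2°
Leg 3: φ1=1.2053104, φ2=-0.2162306, Δφ=-1.4215410, Δλ=-3.3136996 rad; a=sin²(Δφ/2)+cosφ1·cosφ2·sin²(Δλ/2)=0.7721508216; c=2·atan2(√a, √(1-a))=2.146352739; dist=6371·c=13674.413 ≈ 13674.4 km; running total=33461.9 km
Leg 3 bearing: y=sinΔλ·cosφ2=0.16727044, x=cosφ1·sinφ2-sinφ1·cosφ2·cosΔλ=0.82204399; θ=atan2(y, x)=11.5016° ≈ 11.5°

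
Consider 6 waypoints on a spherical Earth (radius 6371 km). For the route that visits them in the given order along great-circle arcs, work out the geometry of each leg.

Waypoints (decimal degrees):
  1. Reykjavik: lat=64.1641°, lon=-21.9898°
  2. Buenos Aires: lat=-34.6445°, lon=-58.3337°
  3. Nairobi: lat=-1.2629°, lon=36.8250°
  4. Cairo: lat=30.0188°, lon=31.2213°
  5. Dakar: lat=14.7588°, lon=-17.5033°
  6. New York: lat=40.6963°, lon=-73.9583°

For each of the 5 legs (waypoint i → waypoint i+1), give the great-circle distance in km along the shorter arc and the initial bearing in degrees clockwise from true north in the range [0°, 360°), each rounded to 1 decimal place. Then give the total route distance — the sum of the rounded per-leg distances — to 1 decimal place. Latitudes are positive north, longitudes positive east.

Leg 1: φ1=1.1198748, φ2=-0.6046606, Δφ=-1.7245354, Δλ=-0.6343207 rad; a=sin²(Δφ/2)+cosφ1·cosφ2·sin²(Δλ/2)=0.6114383675; c=2·atan2(√a, √(1-a))=1.795560768; dist=6371·c=11439.518 ≈ 11439.5 km; running total=11439.5 km
Leg 1 bearing: y=sinΔλ·cosφ2=-0.48755421, x=cosφ1·sinφ2-sinφ1·cosφ2·cosΔλ=-0.84416637; θ=atan2(y, x)=-149.9911° <0 so +360° → 210.0089° ≈ 210.0°
Leg 2: φ1=-0.6046606, φ2=-0.0220418, Δφ=0.5826188, Δλ=1.6608326 rad; a=sin²(Δφ/2)+cosφ1·cosφ2·sin²(Δλ/2)=0.5307125327; c=2·atan2(√a, √(1-a))=1.632260084; dist=6371·c=10399.129 ≈ 10399.1 km; running total=21838.6 km
Leg 2 bearing: y=sinΔλ·cosφ2=0.99570754, x=cosφ1·sinφ2-sinφ1·cosφ2·cosΔλ=-0.06923473; θ=atan2(y, x)=93.9776° ≈ 94.0°
Leg 3: φ1=-0.0220418, φ2=0.5239269, Δφ=0.5459687, Δλ=-0.0978030 rad; a=sin²(Δφ/2)+cosφ1·cosφ2·sin²(Δλ/2)=0.0747560721; c=2·atan2(√a, √(1-a))=0.553884235; dist=6371·c=3528.796 ≈ 3528.8 km; running total=25367.4 km
Leg 3 bearing: y=sinΔλ·cosφ2=-0.08454890, x=cosφ1·sinφ2-sinφ1·cosφ2·cosΔλ=0.51915498; θ=atan2(y, x)=-9.2499° <0 so +360° → 350.7501° ≈ 350.8°
Leg 4: φ1=0.5239269, φ2=0.2575897, Δφ=-0.2663372, Δλ=-0.8504047 rad; a=sin²(Δφ/2)+cosφ1·cosφ2·sin²(Δλ/2)=0.1601036064; c=2·atan2(√a, √(1-a))=0.823316265; dist=6371·c=5245.348 ≈ 5245.3 km; running total=30612.7 km
Leg 4 bearing: y=sinΔλ·cosφ2=-0.72675150, x=cosφ1·sinφ2-sinφ1·cosφ2·cosΔλ=-0.09855975; θ=atan2(y, x)=-97.7232° <0 so +360° → 262.2768° ≈ 262.3°
Leg 5: φ1=0.2575897, φ2=0.7102844, Δφ=0.4526948, Δλ=-0.9853256 rad; a=sin²(Δφ/2)+cosφ1·cosφ2·sin²(Δλ/2)=0.2143754689; c=2·atan2(√a, √(1-a))=0.962769471; dist=6371·c=6133.804 ≈ 6133.8 km; running total=36746.5 km
Leg 5 bearing: y=sinΔλ·cosφ2=-0.63190373, x=cosφ1·sinφ2-sinφ1·cosφ2·cosΔλ=0.52380548; θ=atan2(y, x)=-50.3436° <0 so +360° → 309.6564° ≈ 309.7°

Leg 1: dist=11439.5 km, bearing=210.0°
Leg 2: dist=10399.1 km, bearing=94.0°
Leg 3: dist=3528.8 km, bearing=350.8°
Leg 4: dist=5245.3 km, bearing=262.3°
Leg 5: dist=6133.8 km, bearing=309.7°
Total: 36746.5 km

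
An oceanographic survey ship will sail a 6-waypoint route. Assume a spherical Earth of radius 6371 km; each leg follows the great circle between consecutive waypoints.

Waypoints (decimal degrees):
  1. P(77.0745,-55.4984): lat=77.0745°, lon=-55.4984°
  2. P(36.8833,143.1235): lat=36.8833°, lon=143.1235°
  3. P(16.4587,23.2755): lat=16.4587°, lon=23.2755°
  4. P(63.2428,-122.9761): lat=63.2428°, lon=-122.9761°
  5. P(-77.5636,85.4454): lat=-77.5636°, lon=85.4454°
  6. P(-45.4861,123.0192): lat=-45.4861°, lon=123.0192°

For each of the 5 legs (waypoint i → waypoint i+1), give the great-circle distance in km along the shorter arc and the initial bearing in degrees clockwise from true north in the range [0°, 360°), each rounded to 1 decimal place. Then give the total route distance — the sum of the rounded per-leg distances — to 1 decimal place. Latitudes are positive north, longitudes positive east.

Leg 1: φ1=1.3452038, φ2=0.6437350, Δφ=-0.7014688, Δλ=3.4666061 rad; a=sin²(Δφ/2)+cosφ1·cosφ2·sin²(Δλ/2)=0.2922847208; c=2·atan2(√a, √(1-a))=1.142380239; dist=6371·c=7278.105 ≈ 7278.1 km; running total=7278.1 km
Leg 1 bearing: y=sinΔλ·cosφ2=-0.25541242, x=cosφ1·sinφ2-sinφ1·cosφ2·cosΔλ=0.87303033; θ=atan2(y, x)=-16.3073° <0 so +360° → 343.6927° ≈ 343.7°
Leg 2: φ1=0.6437350, φ2=0.2872585, Δφ=-0.3564765, Δλ=-2.0917422 rad; a=sin²(Δφ/2)+cosφ1·cosφ2·sin²(Δλ/2)=0.6058655855; c=2·atan2(√a, √(1-a))=1.784142278; dist=6371·c=11366.770 ≈ 11366.8 km; running total=18644.9 km
Leg 2 bearing: y=sinΔλ·cosφ2=-0.83180850, x=cosφ1·sinφ2-sinφ1·cosφ2·cosΔλ=0.51309310; θ=atan2(y, x)=-58.3320° <0 so +360° → 301.6680° ≈ 301.7°
Leg 3: φ1=0.2872585, φ2=1.1037951, Δφ=0.8165366, Δλ=-2.5525720 rad; a=sin²(Δφ/2)+cosφ1·cosφ2·sin²(Δλ/2)=0.5530089920; c=2·atan2(√a, √(1-a))=1.677013926; dist=6371·c=10684.256 ≈ 10684.3 km; running total=29329.2 km
Leg 3 bearing: y=sinΔλ·cosφ2=-0.25011318, x=cosφ1·sinφ2-sinφ1·cosφ2·cosΔλ=0.96239471; θ=atan2(y, x)=-14.5681° <0 so +360° → 345.4319° ≈ 345.4°
Leg 4: φ1=1.1037951, φ2=-1.3537402, Δφ=-2.4575353, Δλ=3.6376414 rad; a=sin²(Δφ/2)+cosφ1·cosφ2·sin²(Δλ/2)=0.9786199809; c=2·atan2(√a, √(1-a))=2.848102285; dist=6371·c=18145.260 ≈ 18145.3 km; running total=47474.5 km
Leg 4 bearing: y=sinΔλ·cosφ2=-0.10249949, x=cosφ1·sinφ2-sinφ1·cosφ2·cosΔλ=-0.27052820; θ=atan2(y, x)=-159.2490° <0 so +360° → 200.7510° ≈ 200.8°
Leg 5: φ1=-1.3537402, φ2=-0.7938822, Δφ=0.5598580, Δλ=0.6557865 rad; a=sin²(Δφ/2)+cosφ1·cosφ2·sin²(Δλ/2)=0.0919939499; c=2·atan2(√a, √(1-a))=0.616318357; dist=6371·c=3926.564 ≈ 3926.6 km; running total=51401.1 km
Leg 5 bearing: y=sinΔλ·cosφ2=0.42750792, x=cosφ1·sinφ2-sinφ1·cosφ2·cosΔλ=0.38905171; θ=atan2(y, x)=47.6964° ≈ 47.7°

Leg 1: dist=7278.1 km, bearing=343.7°
Leg 2: dist=11366.8 km, bearing=301.7°
Leg 3: dist=10684.3 km, bearing=345.4°
Leg 4: dist=18145.3 km, bearing=200.8°
Leg 5: dist=3926.6 km, bearing=47.7°
Total: 51401.1 km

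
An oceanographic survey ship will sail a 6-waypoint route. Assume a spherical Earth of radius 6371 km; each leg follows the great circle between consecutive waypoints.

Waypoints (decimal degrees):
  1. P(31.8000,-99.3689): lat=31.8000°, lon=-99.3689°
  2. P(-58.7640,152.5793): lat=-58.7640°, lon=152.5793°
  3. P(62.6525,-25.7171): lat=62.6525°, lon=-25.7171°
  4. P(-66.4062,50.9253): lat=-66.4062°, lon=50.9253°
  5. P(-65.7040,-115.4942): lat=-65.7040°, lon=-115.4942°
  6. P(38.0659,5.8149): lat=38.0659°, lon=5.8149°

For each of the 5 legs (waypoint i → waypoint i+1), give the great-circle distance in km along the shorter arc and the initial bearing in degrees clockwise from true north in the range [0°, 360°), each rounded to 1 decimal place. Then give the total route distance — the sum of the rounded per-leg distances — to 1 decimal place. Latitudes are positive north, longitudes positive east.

Leg 1: dist=14005.5 km, bearing=217.5°
Leg 2: dist=19572.9 km, bearing=348.6°
Leg 3: dist=15621.7 km, bearing=142.3°
Leg 4: dist=5285.4 km, bearing=187.5°
Leg 5: dist=15223.8 km, bearing=100.0°
Total: 69709.3 km

Leg 1: φ1=0.5550147, φ2=-1.0256253, Δφ=-1.5806400, Δλ=4.3973256 rad; a=sin²(Δφ/2)+cosφ1·cosφ2·sin²(Δλ/2)=0.7935688313; c=2·atan2(√a, √(1-a))=2.198314625; dist=6371·c=14005.462 ≈ 14005.5 km; running total=14005.5 km
Leg 1 bearing: y=sinΔλ·cosφ2=-0.49303893, x=cosφ1·sinφ2-sinφ1·cosφ2·cosΔλ=-0.64201400; θ=atan2(y, x)=-142.4773° <0 so +360° → 217.5227° ≈ 217.5°
Leg 2: φ1=-1.0256253, φ2=1.0934924, Δφ=2.1191177, Δλ=-3.1118592 rad; a=sin²(Δφ/2)+cosφ1·cosφ2·sin²(Δλ/2)=0.9987963076; c=2·atan2(√a, √(1-a))=3.072190183; dist=6371·c=19572.924 ≈ 19572.9 km; running total=33578.4 km
Leg 2 bearing: y=sinΔλ·cosφ2=-0.01365711, x=cosφ1·sinφ2-sinφ1·cosφ2·cosΔλ=0.06798866; θ=atan2(y, x)=-11.3580° <0 so +360° → 348.6420° ≈ 348.6°
Leg 3: φ1=1.0934924, φ2=-1.1590068, Δφ=-2.2524992, Δλ=1.3376622 rad; a=sin²(Δφ/2)+cosφ1·cosφ2·sin²(Δλ/2)=0.8857532714; c=2·atan2(√a, √(1-a))=2.452002044; dist=6371·c=15621.705 ≈ 15621.7 km; running total=49200.1 km
Leg 3 bearing: y=sinΔλ·cosφ2=0.38942195, x=cosφ1·sinφ2-sinφ1·cosφ2·cosΔλ=-0.50311847; θ=atan2(y, x)=142.2595° ≈ 142.3°
Leg 4: φ1=-1.1590068, φ2=-1.1467511, Δφ=0.0122557, Δλ=-2.9045682 rad; a=sin²(Δφ/2)+cosφ1·cosφ2·sin²(Δλ/2)=0.1624184615; c=2·atan2(√a, √(1-a))=0.829610576; dist=6371·c=5285.449 ≈ 5285.4 km; running total=54485.5 km
Leg 4 bearing: y=sinΔλ·cosφ2=-0.09661328, x=cosφ1·sinφ2-sinφ1·cosφ2·cosΔλ=-0.73131436; θ=atan2(y, x)=-172.4743° <0 so +360° → 187.5257° ≈ 187.5°
Leg 5: φ1=-1.1467511, φ2=0.6643753, Δφ=1.8111264, Δλ=2.1172432 rad; a=sin²(Δφ/2)+cosφ1·cosφ2·sin²(Δλ/2)=0.8651470964; c=2·atan2(√a, √(1-a))=2.389548831; dist=6371·c=15223.816 ≈ 15223.8 km; running total=69709.3 km
Leg 5 bearing: y=sinΔλ·cosφ2=0.67265227, x=cosφ1·sinφ2-sinφ1·cosφ2·cosΔλ=-0.11920281; θ=atan2(y, x)=100.0492° ≈ 100.0°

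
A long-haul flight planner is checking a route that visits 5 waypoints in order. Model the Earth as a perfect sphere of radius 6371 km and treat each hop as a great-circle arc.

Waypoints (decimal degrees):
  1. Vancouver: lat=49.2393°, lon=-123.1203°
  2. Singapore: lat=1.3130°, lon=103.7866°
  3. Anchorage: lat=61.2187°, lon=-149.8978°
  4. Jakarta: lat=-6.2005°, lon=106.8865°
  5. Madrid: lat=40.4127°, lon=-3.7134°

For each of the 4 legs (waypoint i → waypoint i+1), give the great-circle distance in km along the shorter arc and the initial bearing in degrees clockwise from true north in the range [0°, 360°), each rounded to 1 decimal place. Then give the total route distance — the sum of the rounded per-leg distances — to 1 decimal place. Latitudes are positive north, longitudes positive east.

Leg 1: dist=12829.4 km, bearing=306.1°
Leg 2: dist=10742.7 km, bearing=27.7°
Leg 3: dist=11317.0 km, bearing=278.6°
Leg 4: dist=12193.0 km, bearing=310.8°
Total: 47082.1 km

Leg 1: φ1=0.8593879, φ2=0.0229162, Δφ=-0.8364717, Δλ=3.9602725 rad; a=sin²(Δφ/2)+cosφ1·cosφ2·sin²(Δλ/2)=0.7142897847; c=2·atan2(√a, √(1-a))=2.013716381; dist=6371·c=12829.387 ≈ 12829.4 km; running total=12829.4 km
Leg 1 bearing: y=sinΔλ·cosφ2=-0.73005282, x=cosφ1·sinφ2-sinφ1·cosφ2·cosΔλ=0.53229919; θ=atan2(y, x)=-53.9033° <0 so +360° → 306.0967° ≈ 306.1°
Leg 2: φ1=0.0229162, φ2=1.0684679, Δφ=1.0455517, Δλ=-4.4276280 rad; a=sin²(Δφ/2)+cosφ1·cosφ2·sin²(Δλ/2)=0.5575694004; c=2·atan2(√a, √(1-a))=1.686191055; dist=6371·c=10742.723 ≈ 10742.7 km; running total=23572.1 km
Leg 2 bearing: y=sinΔλ·cosφ2=0.46207838, x=cosφ1·sinφ2-sinφ1·cosφ2·cosΔλ=0.87933306; θ=atan2(y, x)=27.7214° ≈ 27.7°
Leg 3: φ1=1.0684679, φ2=-0.1082191, Δφ=-1.1766870, Δλ=4.4817315 rad; a=sin²(Δφ/2)+cosφ1·cosφ2·sin²(Δλ/2)=0.6020466067; c=2·atan2(√a, √(1-a))=1.776333661; dist=6371·c=11317.022 ≈ 11317.0 km; running total=34889.1 km
Leg 3 bearing: y=sinΔλ·cosφ2=-0.96782124, x=cosφ1·sinφ2-sinφ1·cosφ2·cosΔλ=0.14720054; θ=atan2(y, x)=-81.3519° <0 so +360° → 278.6481° ≈ 278.6°
Leg 4: φ1=-0.1082191, φ2=0.7053347, Δφ=0.8135538, Δλ=-1.9303324 rad; a=sin²(Δφ/2)+cosφ1·cosφ2·sin²(Δλ/2)=0.6681711682; c=2·atan2(√a, √(1-a))=1.913826574; dist=6371·c=12192.989 ≈ 12193.0 km; running total=47082.1 km
Leg 4 bearing: y=sinΔλ·cosφ2=-0.71271117, x=cosφ1·sinφ2-sinφ1·cosφ2·cosΔλ=0.61556204; θ=atan2(y, x)=-49.1831° <0 so +360° → 310.8169° ≈ 310.8°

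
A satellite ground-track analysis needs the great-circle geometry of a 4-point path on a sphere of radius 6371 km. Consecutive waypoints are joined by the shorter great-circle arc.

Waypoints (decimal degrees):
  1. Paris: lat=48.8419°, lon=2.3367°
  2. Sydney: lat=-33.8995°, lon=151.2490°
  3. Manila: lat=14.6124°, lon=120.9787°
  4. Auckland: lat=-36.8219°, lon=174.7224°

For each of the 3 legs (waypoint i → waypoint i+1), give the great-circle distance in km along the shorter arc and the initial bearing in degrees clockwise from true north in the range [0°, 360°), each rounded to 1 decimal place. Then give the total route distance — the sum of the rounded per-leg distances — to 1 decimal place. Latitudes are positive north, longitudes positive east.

Leg 1: φ1=0.8524520, φ2=-0.5916579, Δφ=-1.4441099, Δλ=2.5990099 rad; a=sin²(Δφ/2)+cosφ1·cosφ2·sin²(Δλ/2)=0.9438647947; c=2·atan2(√a, √(1-a))=2.663186040; dist=6371·c=16967.158 ≈ 16967.2 km; running total=16967.2 km
Leg 1 bearing: y=sinΔλ·cosφ2=0.42857894, x=cosφ1·sinφ2-sinφ1·cosφ2·cosΔλ=0.16809601; θ=atan2(y, x)=68.5840° ≈ 68.6°
Leg 2: φ1=-0.5916579, φ2=0.2550345, Δφ=0.8466924, Δλ=-0.5283164 rad; a=sin²(Δφ/2)+cosφ1·cosφ2·sin²(Δλ/2)=0.2235210724; c=2·atan2(√a, √(1-a))=0.984886298; dist=6371·c=6274.711 ≈ 6274.7 km; running total=23241.9 km
Leg 2 bearing: y=sinΔλ·cosφ2=-0.48777533, x=cosφ1·sinφ2-sinφ1·cosφ2·cosΔλ=0.67550932; θ=atan2(y, x)=-35.8325° <0 so +360° → 324.1675° ≈ 324.2°
Leg 3: φ1=0.2550345, φ2=-0.6426634, Δφ=-0.8976979, Δλ=0.9380045 rad; a=sin²(Δφ/2)+cosφ1·cosφ2·sin²(Δλ/2)=0.3465476141; c=2·atan2(√a, √(1-a))=1.258857185; dist=6371·c=8020.179 ≈ 8020.2 km; running total=31262.1 km
Leg 3 bearing: y=sinΔλ·cosφ2=0.64550875, x=cosφ1·sinφ2-sinφ1·cosφ2·cosΔλ=-0.69937681; θ=atan2(y, x)=137.2937° ≈ 137.3°

Leg 1: dist=16967.2 km, bearing=68.6°
Leg 2: dist=6274.7 km, bearing=324.2°
Leg 3: dist=8020.2 km, bearing=137.3°
Total: 31262.1 km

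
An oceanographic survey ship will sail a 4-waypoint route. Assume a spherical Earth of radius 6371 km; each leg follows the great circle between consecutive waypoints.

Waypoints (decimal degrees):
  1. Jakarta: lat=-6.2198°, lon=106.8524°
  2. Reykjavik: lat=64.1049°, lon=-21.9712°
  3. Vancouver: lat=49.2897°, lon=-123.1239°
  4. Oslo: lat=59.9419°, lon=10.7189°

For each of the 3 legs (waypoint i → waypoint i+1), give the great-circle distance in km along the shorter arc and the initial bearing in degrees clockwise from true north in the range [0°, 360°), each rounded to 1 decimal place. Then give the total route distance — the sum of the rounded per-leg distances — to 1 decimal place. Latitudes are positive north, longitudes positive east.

Leg 1: dist=12419.8 km, bearing=338.5°
Leg 2: dist=5691.5 km, bearing=304.8°
Leg 3: dist=7177.2 km, bearing=23.6°
Total: 25288.5 km

Leg 1: φ1=-0.1085560, φ2=1.1188416, Δφ=1.2273976, Δλ=-2.2483960 rad; a=sin²(Δφ/2)+cosφ1·cosφ2·sin²(Δλ/2)=0.6848233562; c=2·atan2(√a, √(1-a))=1.949425101; dist=6371·c=12419.787 ≈ 12419.8 km; running total=12419.8 km
Leg 1 bearing: y=sinΔλ·cosφ2=-0.34024351, x=cosφ1·sinφ2-sinφ1·cosφ2·cosΔλ=0.86463614; θ=atan2(y, x)=-21.4802° <0 so +360° → 338.5198° ≈ 338.5°
Leg 2: φ1=1.1188416, φ2=0.8602676, Δφ=-0.2585740, Δλ=-1.7654477 rad; a=sin²(Δφ/2)+cosφ1·cosφ2·sin²(Δλ/2)=0.1865939540; c=2·atan2(√a, √(1-a))=0.893341295; dist=6371·c=5691.477 ≈ 5691.5 km; running total=18111.3 km
Leg 2 bearing: y=sinΔλ·cosφ2=-0.63991734, x=cosφ1·sinφ2-sinφ1·cosφ2·cosΔλ=0.44453616; θ=atan2(y, x)=-55.2132° <0 so +360° → 304.7868° ≈ 304.8°
Leg 3: φ1=0.8602676, φ2=1.0461835, Δφ=0.1859160, Δλ=2.3359975 rad; a=sin²(Δφ/2)+cosφ1·cosφ2·sin²(Δλ/2)=0.2851074492; c=2·atan2(√a, √(1-a))=1.126541564; dist=6371·c=7177.196 ≈ 7177.2 km; running total=25288.5 km
Leg 3 bearing: y=sinΔλ·cosφ2=0.36125469, x=cosφ1·sinφ2-sinφ1·cosφ2·cosΔλ=0.82751424; θ=atan2(y, x)=23.5839° ≈ 23.6°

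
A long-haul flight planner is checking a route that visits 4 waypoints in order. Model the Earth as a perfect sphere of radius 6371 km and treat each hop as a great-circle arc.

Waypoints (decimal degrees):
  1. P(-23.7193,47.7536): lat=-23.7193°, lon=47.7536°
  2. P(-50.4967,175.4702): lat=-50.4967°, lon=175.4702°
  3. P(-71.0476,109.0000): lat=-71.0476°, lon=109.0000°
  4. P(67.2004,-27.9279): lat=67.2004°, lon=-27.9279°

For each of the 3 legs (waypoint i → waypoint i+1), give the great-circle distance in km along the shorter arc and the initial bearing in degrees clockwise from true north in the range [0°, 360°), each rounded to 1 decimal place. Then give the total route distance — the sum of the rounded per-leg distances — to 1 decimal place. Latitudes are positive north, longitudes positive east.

Leg 1: φ1=-0.4139799, φ2=-0.8813337, Δφ=-0.4673538, Δλ=2.2290752 rad; a=sin²(Δφ/2)+cosφ1·cosφ2·sin²(Δλ/2)=0.5229516016; c=2·atan2(√a, √(1-a))=1.616715666; dist=6371·c=10300.096 ≈ 10300.1 km; running total=10300.1 km
Leg 1 bearing: y=sinΔλ·cosφ2=0.50320249, x=cosφ1·sinφ2-sinφ1·cosφ2·cosΔλ=-0.86294852; θ=atan2(y, x)=149.7527° ≈ 149.8°
Leg 2: φ1=-0.8813337, φ2=-1.2400145, Δφ=-0.3586809, Δλ=-1.1601238 rad; a=sin²(Δφ/2)+cosφ1·cosφ2·sin²(Δλ/2)=0.0938800615; c=2·atan2(√a, √(1-a))=0.622814560; dist=6371·c=3967.952 ≈ 3968.0 km; running total=14268.1 km
Leg 2 bearing: y=sinΔλ·cosφ2=-0.29777769, x=cosφ1·sinφ2-sinφ1·cosφ2·cosΔλ=-0.50159229; θ=atan2(y, x)=-149.3039° <0 so +360° → 210.6961° ≈ 210.7°
Leg 3: φ1=-1.2400145, φ2=1.1728682, Δφ=2.4128828, Δλ=-2.3898427 rad; a=sin²(Δφ/2)+cosφ1·cosφ2·sin²(Δλ/2)=0.9819138232; c=2·atan2(√a, √(1-a))=2.871805497; dist=6371·c=18296.273 ≈ 18296.3 km; running total=32564.4 km
Leg 3 bearing: y=sinΔλ·cosφ2=-0.26463703, x=cosφ1·sinφ2-sinφ1·cosφ2·cosΔλ=0.03167824; θ=atan2(y, x)=-83.1739° <0 so +360° → 276.8261° ≈ 276.8°

Leg 1: dist=10300.1 km, bearing=149.8°
Leg 2: dist=3968.0 km, bearing=210.7°
Leg 3: dist=18296.3 km, bearing=276.8°
Total: 32564.4 km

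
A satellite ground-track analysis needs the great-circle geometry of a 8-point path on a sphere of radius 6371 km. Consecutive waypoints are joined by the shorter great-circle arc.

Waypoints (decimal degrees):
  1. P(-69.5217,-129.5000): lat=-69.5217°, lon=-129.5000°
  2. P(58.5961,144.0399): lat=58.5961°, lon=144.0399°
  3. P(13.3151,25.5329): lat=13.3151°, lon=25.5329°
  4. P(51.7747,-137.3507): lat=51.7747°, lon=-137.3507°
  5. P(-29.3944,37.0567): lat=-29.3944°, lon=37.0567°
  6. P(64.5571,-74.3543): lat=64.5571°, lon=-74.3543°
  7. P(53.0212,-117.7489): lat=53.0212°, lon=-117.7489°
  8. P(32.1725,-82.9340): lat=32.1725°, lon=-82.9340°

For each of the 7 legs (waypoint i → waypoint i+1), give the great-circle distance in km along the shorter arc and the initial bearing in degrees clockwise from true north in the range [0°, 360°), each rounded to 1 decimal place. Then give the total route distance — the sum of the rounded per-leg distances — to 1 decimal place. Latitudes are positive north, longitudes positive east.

Leg 1: φ1=-1.2133826, φ2=1.0226949, Δφ=2.2360774, Δλ=4.7741719 rad; a=sin²(Δφ/2)+cosφ1·cosφ2·sin²(Δλ/2)=0.8941607772; c=2·atan2(√a, √(1-a))=2.478872525; dist=6371·c=15792.897 ≈ 15792.9 km; running total=15792.9 km
Leg 1 bearing: y=sinΔλ·cosφ2=-0.52007356, x=cosφ1·sinφ2-sinφ1·cosφ2·cosΔλ=0.32874401; θ=atan2(y, x)=-57.7026° <0 so +360° → 302.2974° ≈ 302.3°
Leg 2: φ1=1.0226949, φ2=0.2323923, Δφ=-0.7903025, Δλ=-2.0683373 rad; a=sin²(Δφ/2)+cosφ1·cosφ2·sin²(Δλ/2)=0.5227164606; c=2·atan2(√a, √(1-a))=1.616244893; dist=6371·c=10297.096 ≈ 10297.1 km; running total=26090.0 km
Leg 2 bearing: y=sinΔλ·cosφ2=-0.85513620, x=cosφ1·sinφ2-sinφ1·cosφ2·cosΔλ=0.51640868; θ=atan2(y, x)=-58.8726° <0 so +360° → 301.1274° ≈ 301.1°
Leg 3: φ1=0.2323923, φ2=0.9036390, Δφ=0.6712466, Δλ=-2.8428551 rad; a=sin²(Δφ/2)+cosφ1·cosφ2·sin²(Δλ/2)=0.6972642893; c=2·atan2(√a, √(1-a))=1.976351084; dist=6371·c=12591.333 ≈ 12591.3 km; running total=38681.3 km
Leg 3 bearing: y=sinΔλ·cosφ2=-0.18210829, x=cosφ1·sinφ2-sinφ1·cosφ2·cosΔλ=0.90065741; θ=atan2(y, x)=-11.4308° <0 so +360° → 348.5692° ≈ 348.6°
Leg 4: φ1=0.9036390, φ2=-0.5130291, Δφ=-1.4166680, Δλ=3.0439834 rad; a=sin²(Δφ/2)+cosφ1·cosφ2·sin²(Δλ/2)=0.9610554468; c=2·atan2(√a, √(1-a))=2.744297380; dist=6371·c=17483.919 ≈ 17483.9 km; running total=56165.2 km
Leg 4 bearing: y=sinΔλ·cosφ2=0.08490826, x=cosφ1·sinφ2-sinφ1·cosφ2·cosΔλ=0.37749449; θ=atan2(y, x)=12.6763° ≈ 12.7°
Leg 5: φ1=-0.5130291, φ2=1.1267340, Δφ=1.6397630, Δλ=-1.9444888 rad; a=sin²(Δφ/2)+cosφ1·cosφ2·sin²(Δλ/2)=0.7899288718; c=2·atan2(√a, √(1-a))=2.189350398; dist=6371·c=13948.351 ≈ 13948.4 km; running total=70113.6 km
Leg 5 bearing: y=sinΔλ·cosφ2=-0.39996207, x=cosφ1·sinφ2-sinφ1·cosφ2·cosΔλ=0.70978542; θ=atan2(y, x)=-29.4011° <0 so +360° → 330.5989° ≈ 330.6°
Leg 6: φ1=1.1267340, φ2=0.9253945, Δφ=-0.2013394, Δλ=-0.7573786 rad; a=sin²(Δφ/2)+cosφ1·cosφ2·sin²(Δλ/2)=0.0454210705; c=2·atan2(√a, √(1-a))=0.429538932; dist=6371·c=2736.593 ≈ 2736.6 km; running total=72850.2 km
Leg 6 bearing: y=sinΔλ·cosφ2=-0.41325533, x=cosφ1·sinφ2-sinφ1·cosφ2·cosΔλ=-0.05149777; θ=atan2(y, x)=-97.1033° <0 so +360° → 262.8967° ≈ 262.9°
Leg 7: φ1=0.9253945, φ2=0.5615161, Δφ=-0.3638785, Δλ=0.6076346 rad; a=sin²(Δφ/2)+cosφ1·cosφ2·sin²(Δλ/2)=0.0783074656; c=2·atan2(√a, √(1-a))=0.567243875; dist=6371·c=3613.911 ≈ 3613.9 km; running total=76464.1 km
Leg 7 bearing: y=sinΔλ·cosφ2=0.48326057, x=cosφ1·sinφ2-sinφ1·cosφ2·cosΔλ=-0.23486347; θ=atan2(y, x)=115.9196° ≈ 115.9°

Leg 1: dist=15792.9 km, bearing=302.3°
Leg 2: dist=10297.1 km, bearing=301.1°
Leg 3: dist=12591.3 km, bearing=348.6°
Leg 4: dist=17483.9 km, bearing=12.7°
Leg 5: dist=13948.4 km, bearing=330.6°
Leg 6: dist=2736.6 km, bearing=262.9°
Leg 7: dist=3613.9 km, bearing=115.9°
Total: 76464.1 km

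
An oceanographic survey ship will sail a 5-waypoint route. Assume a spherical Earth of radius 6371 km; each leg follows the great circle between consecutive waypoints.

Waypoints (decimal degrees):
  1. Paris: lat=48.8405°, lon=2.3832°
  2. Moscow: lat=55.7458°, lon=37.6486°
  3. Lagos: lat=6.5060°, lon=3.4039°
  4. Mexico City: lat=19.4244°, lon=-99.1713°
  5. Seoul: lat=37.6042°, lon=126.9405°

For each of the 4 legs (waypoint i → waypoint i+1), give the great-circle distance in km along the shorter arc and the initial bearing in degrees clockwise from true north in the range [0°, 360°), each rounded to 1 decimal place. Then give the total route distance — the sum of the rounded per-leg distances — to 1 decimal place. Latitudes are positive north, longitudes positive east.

Leg 1: φ1=0.8524275, φ2=0.9729478, Δφ=0.1205202, Δλ=0.6154973 rad; a=sin²(Δφ/2)+cosφ1·cosφ2·sin²(Δλ/2)=0.0376185732; c=2·atan2(√a, √(1-a))=0.390384383; dist=6371·c=2487.139 ≈ 2487.1 km; running total=2487.1 km
Leg 1 bearing: y=sinΔλ·cosφ2=0.32497866, x=cosφ1·sinφ2-sinφ1·cosφ2·cosΔλ=0.19799630; θ=atan2(y, x)=58.6477° ≈ 58.6°
Leg 2: φ1=0.9729478, φ2=0.1135511, Δφ=-0.8593966, Δλ=-0.5976828 rad; a=sin²(Δφ/2)+cosφ1·cosφ2·sin²(Δλ/2)=0.2220271722; c=2·atan2(√a, √(1-a))=0.981296119; dist=6371·c=6251.838 ≈ 6251.8 km; running total=8738.9 km
Leg 2 bearing: y=sinΔλ·cosφ2=-0.55910449, x=cosφ1·sinφ2-sinφ1·cosφ2·cosΔλ=-0.61508259; θ=atan2(y, x)=-137.7294° <0 so +360° → 222.2706° ≈ 222.3°
Leg 3: φ1=0.1135511, φ2=0.3390197, Δφ=0.2254686, Δλ=-1.7902750 rad; a=sin²(Δφ/2)+cosφ1·cosφ2·sin²(Δλ/2)=0.5831621428; c=2·atan2(√a, √(1-a))=1.737897178; dist=6371·c=11072.143 ≈ 11072.1 km; running total=19811.0 km
Leg 3 bearing: y=sinΔλ·cosφ2=-0.92045763, x=cosφ1·sinφ2-sinφ1·cosφ2·cosΔλ=0.35368627; θ=atan2(y, x)=-68.9807° <0 so +360° → 291.0193° ≈ 291.0°
Leg 4: φ1=0.3390197, φ2=0.6563171, Δφ=0.3172974, Δλ=3.9463954 rad; a=sin²(Δφ/2)+cosφ1·cosφ2·sin²(Δλ/2)=0.6575171245; c=2·atan2(√a, √(1-a))=1.891289067; dist=6371·c=12049.403 ≈ 12049.4 km; running total=31860.4 km
Leg 4 bearing: y=sinΔλ·cosφ2=-0.57096608, x=cosφ1·sinφ2-sinφ1·cosφ2·cosΔλ=0.75812345; θ=atan2(y, x)=-36.9845° <0 so +360° → 323.0155° ≈ 323.0°

Leg 1: dist=2487.1 km, bearing=58.6°
Leg 2: dist=6251.8 km, bearing=222.3°
Leg 3: dist=11072.1 km, bearing=291.0°
Leg 4: dist=12049.4 km, bearing=323.0°
Total: 31860.4 km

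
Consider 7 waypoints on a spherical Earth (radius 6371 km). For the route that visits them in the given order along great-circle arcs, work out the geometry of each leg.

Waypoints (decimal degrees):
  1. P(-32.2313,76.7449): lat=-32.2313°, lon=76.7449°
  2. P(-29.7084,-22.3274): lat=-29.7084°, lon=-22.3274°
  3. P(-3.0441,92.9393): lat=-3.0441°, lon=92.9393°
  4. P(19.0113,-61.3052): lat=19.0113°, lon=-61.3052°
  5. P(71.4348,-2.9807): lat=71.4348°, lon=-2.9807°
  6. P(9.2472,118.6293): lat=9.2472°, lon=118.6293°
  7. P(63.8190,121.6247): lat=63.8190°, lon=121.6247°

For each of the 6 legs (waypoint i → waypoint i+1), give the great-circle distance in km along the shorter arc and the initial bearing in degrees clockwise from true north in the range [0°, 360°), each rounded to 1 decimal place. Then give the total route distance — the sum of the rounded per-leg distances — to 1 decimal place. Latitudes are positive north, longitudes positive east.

Leg 1: φ1=-0.5625423, φ2=-0.5185094, Δφ=0.0440329, Δλ=-1.7291378 rad; a=sin²(Δφ/2)+cosφ1·cosφ2·sin²(Δλ/2)=0.4257676885; c=2·atan2(√a, √(1-a))=1.421780819; dist=6371·c=9058.166 ≈ 9058.2 km; running total=9058.2 km
Leg 1 bearing: y=sinΔλ·cosφ2=-0.85769333, x=cosφ1·sinφ2-sinφ1·cosφ2·cosΔλ=-0.49226051; θ=atan2(y, x)=-119.8530° <0 so +360° → 240.1470° ≈ 240.1°
Leg 2: φ1=-0.5185094, φ2=-0.0531296, Δφ=0.4653798, Δλ=2.0117834 rad; a=sin²(Δφ/2)+cosφ1·cosφ2·sin²(Δλ/2)=0.6719440084; c=2·atan2(√a, √(1-a))=1.921850647; dist=6371·c=12244.110 ≈ 12244.1 km; running total=21302.3 km
Leg 2 bearing: y=sinΔλ·cosφ2=0.90305472, x=cosφ1·sinφ2-sinφ1·cosφ2·cosΔλ=-0.25735811; θ=atan2(y, x)=105.9068° ≈ 105.9°
Leg 3: φ1=-0.0531296, φ2=0.3318098, Δφ=0.3849393, Δλ=-2.6920744 rad; a=sin²(Δφ/2)+cosφ1·cosφ2·sin²(Δλ/2)=0.9338135748; c=2·atan2(√a, √(1-a))=2.621206312; dist=6371·c=16699.705 ≈ 16699.7 km; running total=38002.0 km
Leg 3 bearing: y=sinΔλ·cosφ2=-0.41082990, x=cosφ1·sinφ2-sinφ1·cosφ2·cosΔλ=0.28007485; θ=atan2(y, x)=-55.7166° <0 so +360° → 304.2834° ≈ 304.3°
Leg 4: φ1=0.3318098, φ2=1.2467725, Δφ=0.9149627, Δλ=1.0179546 rad; a=sin²(Δφ/2)+cosφ1·cosφ2·sin²(Δλ/2)=0.2665652752; c=2·atan2(√a, √(1-a))=1.085048910; dist=6371·c=6912.847 ≈ 6912.8 km; running total=44914.8 km
Leg 4 bearing: y=sinΔλ·cosφ2=0.27095582, x=cosφ1·sinφ2-sinφ1·cosφ2·cosΔλ=0.84179324; θ=atan2(y, x)=17.8423° ≈ 17.8°
Leg 5: φ1=1.2467725, φ2=0.1613941, Δφ=-1.0853784, Δλ=2.1224949 rad; a=sin²(Δφ/2)+cosφ1·cosφ2·sin²(Δλ/2)=0.5061875250; c=2·atan2(√a, √(1-a))=1.583171693; dist=6371·c=10086.387 ≈ 10086.4 km; running total=55001.2 km
Leg 5 bearing: y=sinΔλ·cosφ2=0.84056780, x=cosφ1·sinφ2-sinφ1·cosφ2·cosΔλ=0.54156498; θ=atan2(y, x)=57.2069° ≈ 57.2°
Leg 6: φ1=0.1613941, φ2=1.1138517, Δφ=0.9524576, Δλ=0.0522796 rad; a=sin²(Δφ/2)+cosφ1·cosφ2·sin²(Δλ/2)=0.2104563401; c=2·atan2(√a, √(1-a))=0.953187570; dist=6371·c=6072.758 ≈ 6072.8 km; running total=61074.0 km
Leg 6 bearing: y=sinΔλ·cosφ2=0.02305568, x=cosφ1·sinφ2-sinφ1·cosφ2·cosΔλ=0.81493945; θ=atan2(y, x)=1.6205° ≈ 1.6°

Leg 1: dist=9058.2 km, bearing=240.1°
Leg 2: dist=12244.1 km, bearing=105.9°
Leg 3: dist=16699.7 km, bearing=304.3°
Leg 4: dist=6912.8 km, bearing=17.8°
Leg 5: dist=10086.4 km, bearing=57.2°
Leg 6: dist=6072.8 km, bearing=1.6°
Total: 61074.0 km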